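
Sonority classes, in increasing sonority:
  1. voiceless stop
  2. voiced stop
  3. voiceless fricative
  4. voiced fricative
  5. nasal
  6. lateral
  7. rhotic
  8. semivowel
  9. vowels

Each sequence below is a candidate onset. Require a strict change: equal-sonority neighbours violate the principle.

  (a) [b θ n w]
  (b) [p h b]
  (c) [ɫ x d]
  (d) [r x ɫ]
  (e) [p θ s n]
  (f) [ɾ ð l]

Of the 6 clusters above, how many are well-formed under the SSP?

(a) [b θ n w]: profile 2-3-5-8 — obeys.
(b) [p h b]: profile 1-3-2 — violates.
(c) [ɫ x d]: profile 6-3-2 — violates.
(d) [r x ɫ]: profile 7-3-6 — violates.
(e) [p θ s n]: profile 1-3-3-5 — violates.
(f) [ɾ ð l]: profile 7-4-6 — violates.

1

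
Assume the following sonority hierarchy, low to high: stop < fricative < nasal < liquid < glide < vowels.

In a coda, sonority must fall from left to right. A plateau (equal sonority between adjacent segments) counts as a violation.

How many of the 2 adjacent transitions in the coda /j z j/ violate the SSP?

/j/: glide = 5.
/z/: fricative = 2.
/j/: glide = 5.
/j/→/z/: 5→2 (falls) — ok.
/z/→/j/: 2→5 (does not fall) — violation.

1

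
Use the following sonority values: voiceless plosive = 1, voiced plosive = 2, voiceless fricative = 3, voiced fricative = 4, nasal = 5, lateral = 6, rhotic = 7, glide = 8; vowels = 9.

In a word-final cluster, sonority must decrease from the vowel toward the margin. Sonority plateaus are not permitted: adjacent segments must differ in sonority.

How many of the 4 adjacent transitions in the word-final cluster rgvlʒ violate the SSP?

2

/r/ — rhotic, sonority 7.
/g/ — voiced plosive, sonority 2.
/v/ — voiced fricative, sonority 4.
/l/ — lateral, sonority 6.
/ʒ/ — voiced fricative, sonority 4.
/r/→/g/: 7→2 (falls) — ok.
/g/→/v/: 2→4 (does not fall) — violation.
/v/→/l/: 4→6 (does not fall) — violation.
/l/→/ʒ/: 6→4 (falls) — ok.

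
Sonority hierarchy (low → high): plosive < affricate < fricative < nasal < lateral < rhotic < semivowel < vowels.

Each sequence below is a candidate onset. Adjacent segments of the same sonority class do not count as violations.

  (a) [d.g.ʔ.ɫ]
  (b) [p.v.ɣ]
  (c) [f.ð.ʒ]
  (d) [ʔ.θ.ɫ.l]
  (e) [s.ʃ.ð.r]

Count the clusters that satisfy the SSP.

5

(a) sonority 1-1-1-5: well-formed.
(b) sonority 1-3-3: well-formed.
(c) sonority 3-3-3: well-formed.
(d) sonority 1-3-5-5: well-formed.
(e) sonority 3-3-3-6: well-formed.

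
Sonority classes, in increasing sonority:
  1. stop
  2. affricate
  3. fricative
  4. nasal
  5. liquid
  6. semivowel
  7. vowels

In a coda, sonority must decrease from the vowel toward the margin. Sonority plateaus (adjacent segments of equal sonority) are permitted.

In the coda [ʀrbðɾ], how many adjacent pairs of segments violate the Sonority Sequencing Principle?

/ʀ/: liquid = 5.
/r/: liquid = 5.
/b/: stop = 1.
/ð/: fricative = 3.
/ɾ/: liquid = 5.
/ʀ/→/r/: 5→5 (plateau, allowed) — ok.
/r/→/b/: 5→1 (falls) — ok.
/b/→/ð/: 1→3 (does not fall) — violation.
/ð/→/ɾ/: 3→5 (does not fall) — violation.

2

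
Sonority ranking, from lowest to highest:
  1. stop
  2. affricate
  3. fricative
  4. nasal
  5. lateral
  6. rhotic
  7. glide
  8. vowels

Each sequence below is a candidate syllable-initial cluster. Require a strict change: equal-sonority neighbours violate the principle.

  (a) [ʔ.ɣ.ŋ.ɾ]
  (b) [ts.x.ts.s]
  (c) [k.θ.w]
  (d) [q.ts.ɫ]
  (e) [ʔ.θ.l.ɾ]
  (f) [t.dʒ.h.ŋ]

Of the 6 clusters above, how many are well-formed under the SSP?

(a) [ʔ.ɣ.ŋ.ɾ]: profile 1-3-4-6 — obeys.
(b) [ts.x.ts.s]: profile 2-3-2-3 — violates.
(c) [k.θ.w]: profile 1-3-7 — obeys.
(d) [q.ts.ɫ]: profile 1-2-5 — obeys.
(e) [ʔ.θ.l.ɾ]: profile 1-3-5-6 — obeys.
(f) [t.dʒ.h.ŋ]: profile 1-2-3-4 — obeys.

5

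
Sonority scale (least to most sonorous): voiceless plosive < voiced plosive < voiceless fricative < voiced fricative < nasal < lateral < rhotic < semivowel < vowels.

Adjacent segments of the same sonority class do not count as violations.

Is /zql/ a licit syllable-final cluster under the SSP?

no

/z/ — voiced fricative, sonority 4.
/q/ — voiceless plosive, sonority 1.
/l/ — lateral, sonority 6.
The profile is 4-1-6. Between /q/ (1) and /l/ (6) sonority does not fall, so the cluster violates the SSP.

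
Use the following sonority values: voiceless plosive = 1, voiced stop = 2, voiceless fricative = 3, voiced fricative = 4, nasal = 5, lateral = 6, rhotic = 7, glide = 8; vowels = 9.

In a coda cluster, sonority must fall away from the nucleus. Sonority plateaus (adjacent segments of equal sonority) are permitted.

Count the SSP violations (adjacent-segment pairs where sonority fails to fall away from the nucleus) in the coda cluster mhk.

0

/m/ is a nasal (sonority 5).
/h/ is a voiceless fricative (sonority 3).
/k/ is a voiceless plosive (sonority 1).
/m/→/h/: 5→3 (falls) — ok.
/h/→/k/: 3→1 (falls) — ok.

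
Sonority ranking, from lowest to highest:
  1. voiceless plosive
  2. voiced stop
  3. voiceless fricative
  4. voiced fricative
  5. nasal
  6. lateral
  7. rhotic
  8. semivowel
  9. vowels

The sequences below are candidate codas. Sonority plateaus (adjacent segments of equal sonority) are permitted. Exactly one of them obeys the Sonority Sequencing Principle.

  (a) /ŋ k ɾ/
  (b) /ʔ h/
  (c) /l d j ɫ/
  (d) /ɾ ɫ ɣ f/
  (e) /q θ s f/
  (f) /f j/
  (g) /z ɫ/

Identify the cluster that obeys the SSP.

(a) /ŋ k ɾ/: profile 5-1-7 — violates.
(b) /ʔ h/: profile 1-3 — violates.
(c) /l d j ɫ/: profile 6-2-8-6 — violates.
(d) /ɾ ɫ ɣ f/: profile 7-6-4-3 — obeys.
(e) /q θ s f/: profile 1-3-3-3 — violates.
(f) /f j/: profile 3-8 — violates.
(g) /z ɫ/: profile 4-6 — violates.

d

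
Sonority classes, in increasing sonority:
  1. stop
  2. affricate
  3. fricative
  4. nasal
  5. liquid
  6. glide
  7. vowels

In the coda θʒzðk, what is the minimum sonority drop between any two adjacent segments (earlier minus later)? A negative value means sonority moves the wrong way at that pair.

0

/θ/ — fricative, sonority 3.
/ʒ/ — fricative, sonority 3.
/z/ — fricative, sonority 3.
/ð/ — fricative, sonority 3.
/k/ — stop, sonority 1.
/θ/→/ʒ/: change +0.
/ʒ/→/z/: change +0.
/z/→/ð/: change +0.
/ð/→/k/: change +2.
Minimum = 0.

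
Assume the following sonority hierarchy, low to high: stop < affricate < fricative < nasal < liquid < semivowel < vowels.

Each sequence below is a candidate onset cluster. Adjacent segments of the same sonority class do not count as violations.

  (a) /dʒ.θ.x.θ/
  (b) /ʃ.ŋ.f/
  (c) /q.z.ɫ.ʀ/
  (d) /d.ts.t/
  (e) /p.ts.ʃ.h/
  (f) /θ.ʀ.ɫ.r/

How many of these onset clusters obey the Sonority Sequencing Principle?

4

(a) 2-3-3-3 → obeys
(b) 3-4-3 → violates
(c) 1-3-5-5 → obeys
(d) 1-2-1 → violates
(e) 1-2-3-3 → obeys
(f) 3-5-5-5 → obeys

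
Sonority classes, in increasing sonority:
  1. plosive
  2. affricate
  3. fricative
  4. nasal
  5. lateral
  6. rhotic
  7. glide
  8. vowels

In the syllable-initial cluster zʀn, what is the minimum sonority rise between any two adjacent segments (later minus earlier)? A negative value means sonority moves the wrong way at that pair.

/z/: fricative = 3.
/ʀ/: rhotic = 6.
/n/: nasal = 4.
/z/→/ʀ/: change +3.
/ʀ/→/n/: change -2.
Minimum = -2.

-2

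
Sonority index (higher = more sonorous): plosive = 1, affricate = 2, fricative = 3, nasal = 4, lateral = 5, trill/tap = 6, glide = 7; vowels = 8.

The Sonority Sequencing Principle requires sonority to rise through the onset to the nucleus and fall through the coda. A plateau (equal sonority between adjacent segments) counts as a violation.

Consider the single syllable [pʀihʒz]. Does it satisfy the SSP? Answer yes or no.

Onset: /p/ is a plosive (sonority 1), /ʀ/ is a trill/tap (sonority 6); then the nucleus /i/ (sonority 8).
Onset profile 1-6-8 — rises to the nucleus.
Coda: /h/ is a fricative (sonority 3), /ʒ/ is a fricative (sonority 3), /z/ is a fricative (sonority 3).
Coda profile 8-3-3-3 — does not strictly fall throughout.

no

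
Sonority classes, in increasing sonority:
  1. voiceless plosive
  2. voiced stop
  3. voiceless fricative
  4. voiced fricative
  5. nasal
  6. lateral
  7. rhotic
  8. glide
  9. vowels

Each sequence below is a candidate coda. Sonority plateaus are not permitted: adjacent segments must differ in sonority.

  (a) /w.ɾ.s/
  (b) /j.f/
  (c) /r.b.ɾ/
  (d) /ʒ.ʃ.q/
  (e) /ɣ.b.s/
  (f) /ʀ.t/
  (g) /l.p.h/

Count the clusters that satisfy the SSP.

4

(a) 8-7-3 → obeys
(b) 8-3 → obeys
(c) 7-2-7 → violates
(d) 4-3-1 → obeys
(e) 4-2-3 → violates
(f) 7-1 → obeys
(g) 6-1-3 → violates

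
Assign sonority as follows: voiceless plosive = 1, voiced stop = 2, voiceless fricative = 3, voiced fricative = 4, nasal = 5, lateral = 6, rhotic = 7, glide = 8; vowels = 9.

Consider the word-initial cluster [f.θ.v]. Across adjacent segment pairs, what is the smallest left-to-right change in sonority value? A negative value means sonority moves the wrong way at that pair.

/f/ is a voiceless fricative (sonority 3).
/θ/ is a voiceless fricative (sonority 3).
/v/ is a voiced fricative (sonority 4).
/f/→/θ/: change +0.
/θ/→/v/: change +1.
Minimum = 0.

0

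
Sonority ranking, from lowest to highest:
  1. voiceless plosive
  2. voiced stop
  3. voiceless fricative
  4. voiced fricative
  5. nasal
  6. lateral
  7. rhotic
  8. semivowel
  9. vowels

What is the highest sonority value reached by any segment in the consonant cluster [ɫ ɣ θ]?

6

/ɫ/ — lateral, sonority 6.
/ɣ/ — voiced fricative, sonority 4.
/θ/ — voiceless fricative, sonority 3.
The maximum is 6.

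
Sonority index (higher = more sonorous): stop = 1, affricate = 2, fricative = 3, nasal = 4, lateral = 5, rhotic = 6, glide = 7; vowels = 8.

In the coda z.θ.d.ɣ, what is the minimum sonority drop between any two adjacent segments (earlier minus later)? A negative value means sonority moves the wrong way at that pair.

-2

/z/ — fricative, sonority 3.
/θ/ — fricative, sonority 3.
/d/ — stop, sonority 1.
/ɣ/ — fricative, sonority 3.
/z/→/θ/: change +0.
/θ/→/d/: change +2.
/d/→/ɣ/: change -2.
Minimum = -2.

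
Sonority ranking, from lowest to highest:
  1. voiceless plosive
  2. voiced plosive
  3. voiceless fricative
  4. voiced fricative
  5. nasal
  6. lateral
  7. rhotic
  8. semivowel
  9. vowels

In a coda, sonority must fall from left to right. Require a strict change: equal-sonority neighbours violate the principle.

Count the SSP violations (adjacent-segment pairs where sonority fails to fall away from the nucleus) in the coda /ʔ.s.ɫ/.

/ʔ/ is a voiceless plosive (sonority 1).
/s/ is a voiceless fricative (sonority 3).
/ɫ/ is a lateral (sonority 6).
/ʔ/→/s/: 1→3 (does not fall) — violation.
/s/→/ɫ/: 3→6 (does not fall) — violation.

2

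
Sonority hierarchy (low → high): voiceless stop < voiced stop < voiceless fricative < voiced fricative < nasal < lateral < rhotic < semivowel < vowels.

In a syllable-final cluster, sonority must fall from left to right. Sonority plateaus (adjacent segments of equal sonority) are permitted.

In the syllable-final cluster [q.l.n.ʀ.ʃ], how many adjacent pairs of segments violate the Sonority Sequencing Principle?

2

/q/ is a voiceless stop (sonority 1).
/l/ is a lateral (sonority 6).
/n/ is a nasal (sonority 5).
/ʀ/ is a rhotic (sonority 7).
/ʃ/ is a voiceless fricative (sonority 3).
/q/→/l/: 1→6 (does not fall) — violation.
/l/→/n/: 6→5 (falls) — ok.
/n/→/ʀ/: 5→7 (does not fall) — violation.
/ʀ/→/ʃ/: 7→3 (falls) — ok.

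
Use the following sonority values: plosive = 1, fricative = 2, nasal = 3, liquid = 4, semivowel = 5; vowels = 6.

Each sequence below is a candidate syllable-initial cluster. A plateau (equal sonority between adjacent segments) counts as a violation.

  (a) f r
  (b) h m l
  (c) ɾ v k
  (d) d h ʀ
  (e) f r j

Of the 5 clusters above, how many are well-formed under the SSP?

4

(a) 2-4 → obeys
(b) 2-3-4 → obeys
(c) 4-2-1 → violates
(d) 1-2-4 → obeys
(e) 2-4-5 → obeys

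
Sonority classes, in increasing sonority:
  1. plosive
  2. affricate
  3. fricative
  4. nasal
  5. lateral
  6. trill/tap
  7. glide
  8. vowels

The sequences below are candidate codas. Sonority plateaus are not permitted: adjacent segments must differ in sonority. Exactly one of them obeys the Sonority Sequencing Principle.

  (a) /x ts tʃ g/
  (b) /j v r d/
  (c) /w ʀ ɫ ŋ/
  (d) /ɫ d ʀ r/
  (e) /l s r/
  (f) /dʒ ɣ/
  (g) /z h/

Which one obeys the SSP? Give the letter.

(a) /x ts tʃ g/: profile 3-2-2-1 — violates.
(b) /j v r d/: profile 7-3-6-1 — violates.
(c) /w ʀ ɫ ŋ/: profile 7-6-5-4 — obeys.
(d) /ɫ d ʀ r/: profile 5-1-6-6 — violates.
(e) /l s r/: profile 5-3-6 — violates.
(f) /dʒ ɣ/: profile 2-3 — violates.
(g) /z h/: profile 3-3 — violates.

c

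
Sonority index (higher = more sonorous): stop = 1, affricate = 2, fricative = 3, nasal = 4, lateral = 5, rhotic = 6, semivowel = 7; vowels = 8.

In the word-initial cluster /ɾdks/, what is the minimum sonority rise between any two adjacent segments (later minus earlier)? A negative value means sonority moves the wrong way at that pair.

/ɾ/: rhotic = 6.
/d/: stop = 1.
/k/: stop = 1.
/s/: fricative = 3.
/ɾ/→/d/: change -5.
/d/→/k/: change +0.
/k/→/s/: change +2.
Minimum = -5.

-5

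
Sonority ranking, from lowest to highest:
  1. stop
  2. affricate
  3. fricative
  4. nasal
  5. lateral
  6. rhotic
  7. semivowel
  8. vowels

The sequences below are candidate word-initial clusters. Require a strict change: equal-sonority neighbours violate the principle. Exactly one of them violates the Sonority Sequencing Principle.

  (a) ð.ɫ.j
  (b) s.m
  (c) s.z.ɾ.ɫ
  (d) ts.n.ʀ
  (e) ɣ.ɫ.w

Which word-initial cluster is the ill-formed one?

c

(a) 3-5-7 → obeys
(b) 3-4 → obeys
(c) 3-3-6-5 → violates
(d) 2-4-6 → obeys
(e) 3-5-7 → obeys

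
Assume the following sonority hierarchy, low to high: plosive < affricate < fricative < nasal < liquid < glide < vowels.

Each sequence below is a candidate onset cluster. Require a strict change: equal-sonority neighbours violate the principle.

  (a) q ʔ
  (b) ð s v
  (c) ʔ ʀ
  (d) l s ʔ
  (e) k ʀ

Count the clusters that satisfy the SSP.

2

(a) sonority 1-1: ill-formed.
(b) sonority 3-3-3: ill-formed.
(c) sonority 1-5: well-formed.
(d) sonority 5-3-1: ill-formed.
(e) sonority 1-5: well-formed.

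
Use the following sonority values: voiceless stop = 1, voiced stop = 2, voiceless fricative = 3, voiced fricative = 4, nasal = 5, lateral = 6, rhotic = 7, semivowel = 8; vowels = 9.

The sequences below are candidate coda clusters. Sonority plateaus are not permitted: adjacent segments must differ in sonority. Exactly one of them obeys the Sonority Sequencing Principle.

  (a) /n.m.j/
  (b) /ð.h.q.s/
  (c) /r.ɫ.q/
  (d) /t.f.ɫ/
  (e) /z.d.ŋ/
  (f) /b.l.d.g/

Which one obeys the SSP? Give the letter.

(a) /n.m.j/: profile 5-5-8 — violates.
(b) /ð.h.q.s/: profile 4-3-1-3 — violates.
(c) /r.ɫ.q/: profile 7-6-1 — obeys.
(d) /t.f.ɫ/: profile 1-3-6 — violates.
(e) /z.d.ŋ/: profile 4-2-5 — violates.
(f) /b.l.d.g/: profile 2-6-2-2 — violates.

c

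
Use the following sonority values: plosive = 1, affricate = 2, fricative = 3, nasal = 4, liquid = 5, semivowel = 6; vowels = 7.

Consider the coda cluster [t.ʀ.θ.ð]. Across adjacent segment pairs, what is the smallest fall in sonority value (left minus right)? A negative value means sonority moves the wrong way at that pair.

-4

/t/ is a plosive (sonority 1).
/ʀ/ is a liquid (sonority 5).
/θ/ is a fricative (sonority 3).
/ð/ is a fricative (sonority 3).
/t/→/ʀ/: change -4.
/ʀ/→/θ/: change +2.
/θ/→/ð/: change +0.
Minimum = -4.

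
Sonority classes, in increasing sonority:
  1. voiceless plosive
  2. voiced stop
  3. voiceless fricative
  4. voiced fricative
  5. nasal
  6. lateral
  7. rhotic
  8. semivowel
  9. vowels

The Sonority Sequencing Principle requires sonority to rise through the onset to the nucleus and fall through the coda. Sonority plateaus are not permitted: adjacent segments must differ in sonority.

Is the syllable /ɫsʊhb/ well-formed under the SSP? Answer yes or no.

Onset: /ɫ/ is a lateral (sonority 6), /s/ is a voiceless fricative (sonority 3); then the nucleus /ʊ/ (sonority 9).
Onset profile 6-3-9 — does not strictly rise throughout.
Coda: /h/ is a voiceless fricative (sonority 3), /b/ is a voiced stop (sonority 2).
Coda profile 9-3-2 — falls from the nucleus.

no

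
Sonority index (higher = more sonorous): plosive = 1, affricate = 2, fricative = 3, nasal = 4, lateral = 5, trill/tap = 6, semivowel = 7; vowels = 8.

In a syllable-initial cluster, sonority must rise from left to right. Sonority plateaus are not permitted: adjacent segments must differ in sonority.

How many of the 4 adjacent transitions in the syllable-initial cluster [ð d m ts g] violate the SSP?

/ð/: fricative = 3.
/d/: plosive = 1.
/m/: nasal = 4.
/ts/: affricate = 2.
/g/: plosive = 1.
/ð/→/d/: 3→1 (does not rise) — violation.
/d/→/m/: 1→4 (rises) — ok.
/m/→/ts/: 4→2 (does not rise) — violation.
/ts/→/g/: 2→1 (does not rise) — violation.

3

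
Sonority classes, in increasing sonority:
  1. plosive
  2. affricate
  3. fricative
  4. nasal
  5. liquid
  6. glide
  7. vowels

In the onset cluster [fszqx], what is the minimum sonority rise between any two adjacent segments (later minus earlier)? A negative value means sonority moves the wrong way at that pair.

/f/ — fricative, sonority 3.
/s/ — fricative, sonority 3.
/z/ — fricative, sonority 3.
/q/ — plosive, sonority 1.
/x/ — fricative, sonority 3.
/f/→/s/: change +0.
/s/→/z/: change +0.
/z/→/q/: change -2.
/q/→/x/: change +2.
Minimum = -2.

-2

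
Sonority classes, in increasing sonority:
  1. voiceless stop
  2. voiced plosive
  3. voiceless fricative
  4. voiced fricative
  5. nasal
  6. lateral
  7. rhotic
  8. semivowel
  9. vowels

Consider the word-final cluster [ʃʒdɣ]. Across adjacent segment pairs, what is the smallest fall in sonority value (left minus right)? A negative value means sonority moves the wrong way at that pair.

-2

/ʃ/ is a voiceless fricative (sonority 3).
/ʒ/ is a voiced fricative (sonority 4).
/d/ is a voiced plosive (sonority 2).
/ɣ/ is a voiced fricative (sonority 4).
/ʃ/→/ʒ/: change -1.
/ʒ/→/d/: change +2.
/d/→/ɣ/: change -2.
Minimum = -2.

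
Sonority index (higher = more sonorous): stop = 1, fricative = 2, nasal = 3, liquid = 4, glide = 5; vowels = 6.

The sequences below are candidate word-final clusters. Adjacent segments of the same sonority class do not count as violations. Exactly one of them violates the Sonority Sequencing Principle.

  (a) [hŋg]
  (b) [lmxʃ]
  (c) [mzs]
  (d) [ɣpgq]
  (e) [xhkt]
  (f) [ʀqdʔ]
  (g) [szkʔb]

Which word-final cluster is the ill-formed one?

a

(a) 2-3-1 → violates
(b) 4-3-2-2 → obeys
(c) 3-2-2 → obeys
(d) 2-1-1-1 → obeys
(e) 2-2-1-1 → obeys
(f) 4-1-1-1 → obeys
(g) 2-2-1-1-1 → obeys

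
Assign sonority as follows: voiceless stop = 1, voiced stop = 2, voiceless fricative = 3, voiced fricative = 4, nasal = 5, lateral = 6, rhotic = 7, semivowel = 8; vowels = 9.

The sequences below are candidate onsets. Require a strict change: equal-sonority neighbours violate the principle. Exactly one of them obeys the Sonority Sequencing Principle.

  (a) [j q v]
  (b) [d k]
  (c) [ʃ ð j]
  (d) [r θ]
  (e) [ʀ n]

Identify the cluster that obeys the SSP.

(a) [j q v]: profile 8-1-4 — violates.
(b) [d k]: profile 2-1 — violates.
(c) [ʃ ð j]: profile 3-4-8 — obeys.
(d) [r θ]: profile 7-3 — violates.
(e) [ʀ n]: profile 7-5 — violates.

c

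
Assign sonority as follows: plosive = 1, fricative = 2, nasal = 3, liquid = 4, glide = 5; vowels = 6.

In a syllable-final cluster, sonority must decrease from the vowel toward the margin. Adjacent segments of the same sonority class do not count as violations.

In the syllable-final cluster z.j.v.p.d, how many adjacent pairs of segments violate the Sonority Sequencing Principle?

/z/ is a fricative (sonority 2).
/j/ is a glide (sonority 5).
/v/ is a fricative (sonority 2).
/p/ is a plosive (sonority 1).
/d/ is a plosive (sonority 1).
/z/→/j/: 2→5 (does not fall) — violation.
/j/→/v/: 5→2 (falls) — ok.
/v/→/p/: 2→1 (falls) — ok.
/p/→/d/: 1→1 (plateau, allowed) — ok.

1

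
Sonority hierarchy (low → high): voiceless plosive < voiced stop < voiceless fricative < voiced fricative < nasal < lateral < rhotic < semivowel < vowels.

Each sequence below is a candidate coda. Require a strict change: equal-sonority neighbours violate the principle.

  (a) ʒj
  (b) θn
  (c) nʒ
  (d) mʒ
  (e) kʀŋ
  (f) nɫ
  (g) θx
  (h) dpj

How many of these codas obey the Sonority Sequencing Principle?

(a) 4-8 → violates
(b) 3-5 → violates
(c) 5-4 → obeys
(d) 5-4 → obeys
(e) 1-7-5 → violates
(f) 5-6 → violates
(g) 3-3 → violates
(h) 2-1-8 → violates

2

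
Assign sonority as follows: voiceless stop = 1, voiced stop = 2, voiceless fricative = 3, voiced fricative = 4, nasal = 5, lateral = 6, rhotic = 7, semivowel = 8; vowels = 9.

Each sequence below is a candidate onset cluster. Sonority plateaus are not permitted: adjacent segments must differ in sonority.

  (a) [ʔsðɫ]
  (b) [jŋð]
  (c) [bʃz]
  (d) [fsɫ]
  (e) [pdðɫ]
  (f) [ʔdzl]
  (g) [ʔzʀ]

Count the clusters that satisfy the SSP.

(a) sonority 1-3-4-6: well-formed.
(b) sonority 8-5-4: ill-formed.
(c) sonority 2-3-4: well-formed.
(d) sonority 3-3-6: ill-formed.
(e) sonority 1-2-4-6: well-formed.
(f) sonority 1-2-4-6: well-formed.
(g) sonority 1-4-7: well-formed.

5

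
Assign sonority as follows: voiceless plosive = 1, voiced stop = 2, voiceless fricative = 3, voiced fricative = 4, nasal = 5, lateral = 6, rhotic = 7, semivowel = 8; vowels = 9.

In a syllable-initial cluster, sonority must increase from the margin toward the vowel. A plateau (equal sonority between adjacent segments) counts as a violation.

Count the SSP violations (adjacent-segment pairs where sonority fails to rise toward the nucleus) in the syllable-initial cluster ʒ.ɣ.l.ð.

/ʒ/ — voiced fricative, sonority 4.
/ɣ/ — voiced fricative, sonority 4.
/l/ — lateral, sonority 6.
/ð/ — voiced fricative, sonority 4.
/ʒ/→/ɣ/: 4→4 (plateau) — violation.
/ɣ/→/l/: 4→6 (rises) — ok.
/l/→/ð/: 6→4 (does not rise) — violation.

2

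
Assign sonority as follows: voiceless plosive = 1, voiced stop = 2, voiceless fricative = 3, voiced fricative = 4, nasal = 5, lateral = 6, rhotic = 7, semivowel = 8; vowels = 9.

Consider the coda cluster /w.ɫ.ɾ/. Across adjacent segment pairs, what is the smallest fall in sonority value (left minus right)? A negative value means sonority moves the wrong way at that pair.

-1

/w/ — semivowel, sonority 8.
/ɫ/ — lateral, sonority 6.
/ɾ/ — rhotic, sonority 7.
/w/→/ɫ/: change +2.
/ɫ/→/ɾ/: change -1.
Minimum = -1.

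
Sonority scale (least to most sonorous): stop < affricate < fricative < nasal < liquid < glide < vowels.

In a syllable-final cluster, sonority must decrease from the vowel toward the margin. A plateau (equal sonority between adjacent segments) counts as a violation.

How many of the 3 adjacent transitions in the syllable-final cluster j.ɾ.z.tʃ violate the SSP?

/j/: glide = 6.
/ɾ/: liquid = 5.
/z/: fricative = 3.
/tʃ/: affricate = 2.
/j/→/ɾ/: 6→5 (falls) — ok.
/ɾ/→/z/: 5→3 (falls) — ok.
/z/→/tʃ/: 3→2 (falls) — ok.

0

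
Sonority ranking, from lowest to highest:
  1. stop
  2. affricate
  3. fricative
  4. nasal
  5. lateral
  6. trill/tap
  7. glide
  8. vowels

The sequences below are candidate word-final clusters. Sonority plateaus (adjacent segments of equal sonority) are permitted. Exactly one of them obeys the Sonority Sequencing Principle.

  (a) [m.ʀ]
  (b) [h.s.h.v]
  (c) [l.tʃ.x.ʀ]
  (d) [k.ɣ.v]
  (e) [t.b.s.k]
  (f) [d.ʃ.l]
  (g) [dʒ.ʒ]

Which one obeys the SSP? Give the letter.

b

(a) 4-6 → violates
(b) 3-3-3-3 → obeys
(c) 5-2-3-6 → violates
(d) 1-3-3 → violates
(e) 1-1-3-1 → violates
(f) 1-3-5 → violates
(g) 2-3 → violates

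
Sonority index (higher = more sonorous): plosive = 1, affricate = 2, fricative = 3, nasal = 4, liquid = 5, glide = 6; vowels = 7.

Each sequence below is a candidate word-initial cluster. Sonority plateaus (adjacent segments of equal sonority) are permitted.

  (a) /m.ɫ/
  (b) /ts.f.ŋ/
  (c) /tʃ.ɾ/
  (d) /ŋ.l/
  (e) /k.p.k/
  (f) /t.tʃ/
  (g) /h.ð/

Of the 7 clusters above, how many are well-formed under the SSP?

7

(a) 4-5 → obeys
(b) 2-3-4 → obeys
(c) 2-5 → obeys
(d) 4-5 → obeys
(e) 1-1-1 → obeys
(f) 1-2 → obeys
(g) 3-3 → obeys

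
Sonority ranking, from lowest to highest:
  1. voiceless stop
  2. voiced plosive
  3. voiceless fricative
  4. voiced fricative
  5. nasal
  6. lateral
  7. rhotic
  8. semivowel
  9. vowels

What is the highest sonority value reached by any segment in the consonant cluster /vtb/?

4

/v/ is a voiced fricative (sonority 4).
/t/ is a voiceless stop (sonority 1).
/b/ is a voiced plosive (sonority 2).
The maximum is 4.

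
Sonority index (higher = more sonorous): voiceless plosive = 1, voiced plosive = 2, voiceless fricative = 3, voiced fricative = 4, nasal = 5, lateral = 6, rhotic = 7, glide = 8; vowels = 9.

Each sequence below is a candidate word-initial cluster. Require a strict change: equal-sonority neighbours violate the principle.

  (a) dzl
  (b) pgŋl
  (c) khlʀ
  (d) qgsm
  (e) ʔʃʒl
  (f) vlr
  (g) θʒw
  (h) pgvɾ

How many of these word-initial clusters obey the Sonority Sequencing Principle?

(a) sonority 2-4-6: well-formed.
(b) sonority 1-2-5-6: well-formed.
(c) sonority 1-3-6-7: well-formed.
(d) sonority 1-2-3-5: well-formed.
(e) sonority 1-3-4-6: well-formed.
(f) sonority 4-6-7: well-formed.
(g) sonority 3-4-8: well-formed.
(h) sonority 1-2-4-7: well-formed.

8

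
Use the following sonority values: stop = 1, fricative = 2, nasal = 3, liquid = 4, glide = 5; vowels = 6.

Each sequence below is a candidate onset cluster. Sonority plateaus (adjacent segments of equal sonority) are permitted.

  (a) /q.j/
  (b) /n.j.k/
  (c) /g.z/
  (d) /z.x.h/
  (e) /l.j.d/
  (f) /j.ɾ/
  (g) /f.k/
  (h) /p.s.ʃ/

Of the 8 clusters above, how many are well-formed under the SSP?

4

(a) sonority 1-5: well-formed.
(b) sonority 3-5-1: ill-formed.
(c) sonority 1-2: well-formed.
(d) sonority 2-2-2: well-formed.
(e) sonority 4-5-1: ill-formed.
(f) sonority 5-4: ill-formed.
(g) sonority 2-1: ill-formed.
(h) sonority 1-2-2: well-formed.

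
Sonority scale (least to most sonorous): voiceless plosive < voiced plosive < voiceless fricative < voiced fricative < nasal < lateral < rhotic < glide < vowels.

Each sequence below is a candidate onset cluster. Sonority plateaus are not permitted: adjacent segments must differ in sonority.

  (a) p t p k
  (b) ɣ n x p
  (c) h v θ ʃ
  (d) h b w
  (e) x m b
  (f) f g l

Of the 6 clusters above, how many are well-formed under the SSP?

0

(a) sonority 1-1-1-1: ill-formed.
(b) sonority 4-5-3-1: ill-formed.
(c) sonority 3-4-3-3: ill-formed.
(d) sonority 3-2-8: ill-formed.
(e) sonority 3-5-2: ill-formed.
(f) sonority 3-2-6: ill-formed.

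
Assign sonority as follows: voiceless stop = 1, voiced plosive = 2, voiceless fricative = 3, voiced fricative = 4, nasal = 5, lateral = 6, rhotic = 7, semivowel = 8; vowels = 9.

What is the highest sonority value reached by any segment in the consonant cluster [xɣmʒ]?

5

/x/ — voiceless fricative, sonority 3.
/ɣ/ — voiced fricative, sonority 4.
/m/ — nasal, sonority 5.
/ʒ/ — voiced fricative, sonority 4.
The maximum is 5.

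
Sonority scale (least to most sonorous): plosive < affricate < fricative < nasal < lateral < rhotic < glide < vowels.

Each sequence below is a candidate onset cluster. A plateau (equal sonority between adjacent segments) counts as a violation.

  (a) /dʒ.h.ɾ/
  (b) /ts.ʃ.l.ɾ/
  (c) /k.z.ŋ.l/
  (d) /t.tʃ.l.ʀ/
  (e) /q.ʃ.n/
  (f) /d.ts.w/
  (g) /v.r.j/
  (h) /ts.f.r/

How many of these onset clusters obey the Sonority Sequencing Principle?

8

(a) sonority 2-3-6: well-formed.
(b) sonority 2-3-5-6: well-formed.
(c) sonority 1-3-4-5: well-formed.
(d) sonority 1-2-5-6: well-formed.
(e) sonority 1-3-4: well-formed.
(f) sonority 1-2-7: well-formed.
(g) sonority 3-6-7: well-formed.
(h) sonority 2-3-6: well-formed.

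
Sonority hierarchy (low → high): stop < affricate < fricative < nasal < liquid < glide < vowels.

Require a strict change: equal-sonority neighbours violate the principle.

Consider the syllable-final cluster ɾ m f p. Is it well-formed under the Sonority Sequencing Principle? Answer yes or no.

yes

/ɾ/: liquid = 5.
/m/: nasal = 4.
/f/: fricative = 3.
/p/: stop = 1.
The profile 5-4-3-1 strictly falls, so the syllable-final cluster satisfies the SSP.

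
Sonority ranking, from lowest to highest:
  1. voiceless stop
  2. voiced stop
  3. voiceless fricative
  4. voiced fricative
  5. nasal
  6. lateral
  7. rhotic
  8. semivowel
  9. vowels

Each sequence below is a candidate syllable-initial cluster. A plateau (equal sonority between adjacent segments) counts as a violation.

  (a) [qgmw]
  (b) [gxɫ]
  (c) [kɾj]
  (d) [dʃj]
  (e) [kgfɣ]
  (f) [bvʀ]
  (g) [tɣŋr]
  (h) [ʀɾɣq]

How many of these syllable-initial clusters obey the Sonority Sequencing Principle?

(a) [qgmw]: profile 1-2-5-8 — obeys.
(b) [gxɫ]: profile 2-3-6 — obeys.
(c) [kɾj]: profile 1-7-8 — obeys.
(d) [dʃj]: profile 2-3-8 — obeys.
(e) [kgfɣ]: profile 1-2-3-4 — obeys.
(f) [bvʀ]: profile 2-4-7 — obeys.
(g) [tɣŋr]: profile 1-4-5-7 — obeys.
(h) [ʀɾɣq]: profile 7-7-4-1 — violates.

7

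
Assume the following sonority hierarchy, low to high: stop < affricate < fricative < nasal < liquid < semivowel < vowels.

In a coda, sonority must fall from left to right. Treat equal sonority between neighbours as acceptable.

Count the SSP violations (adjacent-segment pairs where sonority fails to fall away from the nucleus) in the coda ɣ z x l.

/ɣ/ — fricative, sonority 3.
/z/ — fricative, sonority 3.
/x/ — fricative, sonority 3.
/l/ — liquid, sonority 5.
/ɣ/→/z/: 3→3 (plateau, allowed) — ok.
/z/→/x/: 3→3 (plateau, allowed) — ok.
/x/→/l/: 3→5 (does not fall) — violation.

1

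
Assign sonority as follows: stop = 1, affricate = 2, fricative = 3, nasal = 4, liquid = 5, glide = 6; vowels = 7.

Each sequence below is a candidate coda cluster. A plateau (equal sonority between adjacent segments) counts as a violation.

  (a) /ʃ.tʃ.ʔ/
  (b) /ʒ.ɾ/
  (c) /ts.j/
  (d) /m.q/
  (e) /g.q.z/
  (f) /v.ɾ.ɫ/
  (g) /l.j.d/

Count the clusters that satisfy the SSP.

(a) 3-2-1 → obeys
(b) 3-5 → violates
(c) 2-6 → violates
(d) 4-1 → obeys
(e) 1-1-3 → violates
(f) 3-5-5 → violates
(g) 5-6-1 → violates

2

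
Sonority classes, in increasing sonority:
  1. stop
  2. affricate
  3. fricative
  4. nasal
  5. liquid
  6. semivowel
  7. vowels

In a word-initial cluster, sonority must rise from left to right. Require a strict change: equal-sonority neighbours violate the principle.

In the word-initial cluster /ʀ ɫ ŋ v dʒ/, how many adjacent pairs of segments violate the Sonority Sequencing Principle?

/ʀ/: liquid = 5.
/ɫ/: liquid = 5.
/ŋ/: nasal = 4.
/v/: fricative = 3.
/dʒ/: affricate = 2.
/ʀ/→/ɫ/: 5→5 (plateau) — violation.
/ɫ/→/ŋ/: 5→4 (does not rise) — violation.
/ŋ/→/v/: 4→3 (does not rise) — violation.
/v/→/dʒ/: 3→2 (does not rise) — violation.

4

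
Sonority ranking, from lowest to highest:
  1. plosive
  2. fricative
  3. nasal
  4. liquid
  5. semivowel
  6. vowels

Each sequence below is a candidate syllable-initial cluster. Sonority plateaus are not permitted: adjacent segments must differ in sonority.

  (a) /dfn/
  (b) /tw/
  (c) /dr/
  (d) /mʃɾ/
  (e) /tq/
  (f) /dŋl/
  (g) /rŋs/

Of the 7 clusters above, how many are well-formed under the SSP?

(a) 1-2-3 → obeys
(b) 1-5 → obeys
(c) 1-4 → obeys
(d) 3-2-4 → violates
(e) 1-1 → violates
(f) 1-3-4 → obeys
(g) 4-3-2 → violates

4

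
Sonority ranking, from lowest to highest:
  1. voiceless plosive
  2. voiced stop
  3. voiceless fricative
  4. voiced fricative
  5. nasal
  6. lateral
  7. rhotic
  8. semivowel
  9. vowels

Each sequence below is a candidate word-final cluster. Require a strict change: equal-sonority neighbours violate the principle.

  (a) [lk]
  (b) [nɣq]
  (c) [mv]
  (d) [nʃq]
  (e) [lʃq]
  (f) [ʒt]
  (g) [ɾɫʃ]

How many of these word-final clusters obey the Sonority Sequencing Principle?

7

(a) [lk]: profile 6-1 — obeys.
(b) [nɣq]: profile 5-4-1 — obeys.
(c) [mv]: profile 5-4 — obeys.
(d) [nʃq]: profile 5-3-1 — obeys.
(e) [lʃq]: profile 6-3-1 — obeys.
(f) [ʒt]: profile 4-1 — obeys.
(g) [ɾɫʃ]: profile 7-6-3 — obeys.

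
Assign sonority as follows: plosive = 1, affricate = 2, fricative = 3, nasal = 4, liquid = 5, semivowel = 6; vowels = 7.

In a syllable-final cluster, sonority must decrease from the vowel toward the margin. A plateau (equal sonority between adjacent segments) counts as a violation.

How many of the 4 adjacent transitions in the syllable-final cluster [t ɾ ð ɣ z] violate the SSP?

3

/t/: plosive = 1.
/ɾ/: liquid = 5.
/ð/: fricative = 3.
/ɣ/: fricative = 3.
/z/: fricative = 3.
/t/→/ɾ/: 1→5 (does not fall) — violation.
/ɾ/→/ð/: 5→3 (falls) — ok.
/ð/→/ɣ/: 3→3 (plateau) — violation.
/ɣ/→/z/: 3→3 (plateau) — violation.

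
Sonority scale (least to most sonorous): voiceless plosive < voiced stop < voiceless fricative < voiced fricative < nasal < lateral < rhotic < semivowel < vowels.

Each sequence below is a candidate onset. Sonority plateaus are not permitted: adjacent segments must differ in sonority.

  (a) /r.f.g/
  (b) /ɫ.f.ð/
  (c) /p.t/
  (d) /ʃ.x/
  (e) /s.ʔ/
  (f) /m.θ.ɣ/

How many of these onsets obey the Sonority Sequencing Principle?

(a) 7-3-2 → violates
(b) 6-3-4 → violates
(c) 1-1 → violates
(d) 3-3 → violates
(e) 3-1 → violates
(f) 5-3-4 → violates

0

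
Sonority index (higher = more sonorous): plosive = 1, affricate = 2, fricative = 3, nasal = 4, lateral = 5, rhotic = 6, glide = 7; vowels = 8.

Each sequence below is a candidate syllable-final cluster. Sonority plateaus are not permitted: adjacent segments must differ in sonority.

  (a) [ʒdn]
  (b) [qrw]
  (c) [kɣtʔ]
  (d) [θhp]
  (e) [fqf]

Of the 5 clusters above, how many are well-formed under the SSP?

0

(a) sonority 3-1-4: ill-formed.
(b) sonority 1-6-7: ill-formed.
(c) sonority 1-3-1-1: ill-formed.
(d) sonority 3-3-1: ill-formed.
(e) sonority 3-1-3: ill-formed.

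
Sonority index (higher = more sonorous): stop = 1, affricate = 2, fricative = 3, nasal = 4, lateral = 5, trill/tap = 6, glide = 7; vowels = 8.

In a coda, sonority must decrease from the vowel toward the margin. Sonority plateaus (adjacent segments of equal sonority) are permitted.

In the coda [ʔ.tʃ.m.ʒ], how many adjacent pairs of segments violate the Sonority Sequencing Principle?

/ʔ/ — stop, sonority 1.
/tʃ/ — affricate, sonority 2.
/m/ — nasal, sonority 4.
/ʒ/ — fricative, sonority 3.
/ʔ/→/tʃ/: 1→2 (does not fall) — violation.
/tʃ/→/m/: 2→4 (does not fall) — violation.
/m/→/ʒ/: 4→3 (falls) — ok.

2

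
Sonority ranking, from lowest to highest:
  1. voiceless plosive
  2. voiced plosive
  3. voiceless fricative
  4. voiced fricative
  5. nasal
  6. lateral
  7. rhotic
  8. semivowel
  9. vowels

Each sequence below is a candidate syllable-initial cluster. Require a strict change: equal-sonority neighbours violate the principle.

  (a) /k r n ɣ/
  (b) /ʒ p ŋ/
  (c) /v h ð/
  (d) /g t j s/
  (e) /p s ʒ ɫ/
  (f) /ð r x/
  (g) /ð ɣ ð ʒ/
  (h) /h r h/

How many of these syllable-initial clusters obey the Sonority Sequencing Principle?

(a) /k r n ɣ/: profile 1-7-5-4 — violates.
(b) /ʒ p ŋ/: profile 4-1-5 — violates.
(c) /v h ð/: profile 4-3-4 — violates.
(d) /g t j s/: profile 2-1-8-3 — violates.
(e) /p s ʒ ɫ/: profile 1-3-4-6 — obeys.
(f) /ð r x/: profile 4-7-3 — violates.
(g) /ð ɣ ð ʒ/: profile 4-4-4-4 — violates.
(h) /h r h/: profile 3-7-3 — violates.

1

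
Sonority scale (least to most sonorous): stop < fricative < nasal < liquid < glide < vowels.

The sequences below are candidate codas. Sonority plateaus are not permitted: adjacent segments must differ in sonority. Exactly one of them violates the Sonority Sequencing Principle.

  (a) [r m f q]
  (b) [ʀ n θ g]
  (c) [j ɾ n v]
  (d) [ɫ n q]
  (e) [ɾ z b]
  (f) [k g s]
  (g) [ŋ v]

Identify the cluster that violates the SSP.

(a) sonority 4-3-2-1: well-formed.
(b) sonority 4-3-2-1: well-formed.
(c) sonority 5-4-3-2: well-formed.
(d) sonority 4-3-1: well-formed.
(e) sonority 4-2-1: well-formed.
(f) sonority 1-1-2: ill-formed.
(g) sonority 3-2: well-formed.

f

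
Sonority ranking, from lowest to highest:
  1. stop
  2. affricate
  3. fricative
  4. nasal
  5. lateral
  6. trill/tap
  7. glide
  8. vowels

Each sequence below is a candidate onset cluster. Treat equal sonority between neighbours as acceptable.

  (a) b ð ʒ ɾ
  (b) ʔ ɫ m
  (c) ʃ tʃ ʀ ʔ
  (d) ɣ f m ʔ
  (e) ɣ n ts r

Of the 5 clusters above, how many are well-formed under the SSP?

1

(a) b ð ʒ ɾ: profile 1-3-3-6 — obeys.
(b) ʔ ɫ m: profile 1-5-4 — violates.
(c) ʃ tʃ ʀ ʔ: profile 3-2-6-1 — violates.
(d) ɣ f m ʔ: profile 3-3-4-1 — violates.
(e) ɣ n ts r: profile 3-4-2-6 — violates.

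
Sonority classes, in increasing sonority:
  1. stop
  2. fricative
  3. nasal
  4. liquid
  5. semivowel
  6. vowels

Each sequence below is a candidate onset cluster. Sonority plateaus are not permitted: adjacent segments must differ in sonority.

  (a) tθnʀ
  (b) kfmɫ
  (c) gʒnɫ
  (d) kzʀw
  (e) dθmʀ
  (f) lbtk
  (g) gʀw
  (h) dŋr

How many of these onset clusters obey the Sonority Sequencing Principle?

7

(a) 1-2-3-4 → obeys
(b) 1-2-3-4 → obeys
(c) 1-2-3-4 → obeys
(d) 1-2-4-5 → obeys
(e) 1-2-3-4 → obeys
(f) 4-1-1-1 → violates
(g) 1-4-5 → obeys
(h) 1-3-4 → obeys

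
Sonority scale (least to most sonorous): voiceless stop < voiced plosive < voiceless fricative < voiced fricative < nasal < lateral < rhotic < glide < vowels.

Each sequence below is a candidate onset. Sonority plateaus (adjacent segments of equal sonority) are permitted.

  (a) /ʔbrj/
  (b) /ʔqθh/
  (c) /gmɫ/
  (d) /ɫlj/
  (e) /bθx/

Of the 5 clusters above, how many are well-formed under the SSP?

(a) /ʔbrj/: profile 1-2-7-8 — obeys.
(b) /ʔqθh/: profile 1-1-3-3 — obeys.
(c) /gmɫ/: profile 2-5-6 — obeys.
(d) /ɫlj/: profile 6-6-8 — obeys.
(e) /bθx/: profile 2-3-3 — obeys.

5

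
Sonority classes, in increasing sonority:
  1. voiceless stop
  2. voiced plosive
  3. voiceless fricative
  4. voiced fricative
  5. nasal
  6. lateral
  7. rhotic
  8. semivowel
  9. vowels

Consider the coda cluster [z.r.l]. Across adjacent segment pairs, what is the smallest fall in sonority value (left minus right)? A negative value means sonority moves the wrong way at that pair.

-3

/z/: voiced fricative = 4.
/r/: rhotic = 7.
/l/: lateral = 6.
/z/→/r/: change -3.
/r/→/l/: change +1.
Minimum = -3.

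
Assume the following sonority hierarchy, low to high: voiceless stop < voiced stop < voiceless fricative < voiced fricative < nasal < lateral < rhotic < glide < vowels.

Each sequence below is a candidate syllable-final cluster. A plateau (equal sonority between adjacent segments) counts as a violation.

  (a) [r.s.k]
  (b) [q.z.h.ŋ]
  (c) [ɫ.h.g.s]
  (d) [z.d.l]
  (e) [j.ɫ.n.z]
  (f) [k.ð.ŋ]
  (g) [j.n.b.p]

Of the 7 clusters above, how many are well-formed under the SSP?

3

(a) sonority 7-3-1: well-formed.
(b) sonority 1-4-3-5: ill-formed.
(c) sonority 6-3-2-3: ill-formed.
(d) sonority 4-2-6: ill-formed.
(e) sonority 8-6-5-4: well-formed.
(f) sonority 1-4-5: ill-formed.
(g) sonority 8-5-2-1: well-formed.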